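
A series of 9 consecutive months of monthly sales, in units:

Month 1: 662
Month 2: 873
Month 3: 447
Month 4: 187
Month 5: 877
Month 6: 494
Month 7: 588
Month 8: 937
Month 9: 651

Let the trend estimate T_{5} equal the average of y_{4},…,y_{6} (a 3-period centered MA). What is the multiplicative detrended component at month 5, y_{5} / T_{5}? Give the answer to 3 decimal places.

1.689

Trend T_5 = (187 + 877 + 494) / 3 = 1558/3 = 519.33333
Ratio to trend: 877 / 519.33333 = 1.689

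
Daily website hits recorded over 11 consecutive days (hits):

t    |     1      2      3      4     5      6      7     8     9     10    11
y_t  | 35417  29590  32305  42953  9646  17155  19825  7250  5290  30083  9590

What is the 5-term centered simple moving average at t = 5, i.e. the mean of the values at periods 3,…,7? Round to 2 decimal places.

24376.80

Sum of periods 3–7: 32305 + 42953 + 9646 + 17155 + 19825 = 121884
Divide by 5: 121884 / 5 = 24376.80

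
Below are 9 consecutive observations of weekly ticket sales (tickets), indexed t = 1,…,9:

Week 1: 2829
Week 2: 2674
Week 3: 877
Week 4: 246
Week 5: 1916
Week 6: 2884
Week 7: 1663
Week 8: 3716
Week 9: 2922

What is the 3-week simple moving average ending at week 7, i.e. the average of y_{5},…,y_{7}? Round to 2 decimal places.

Sum of periods 5–7: 1916 + 2884 + 1663 = 6463
Divide by 3: 6463 / 3 = 2154.33

2154.33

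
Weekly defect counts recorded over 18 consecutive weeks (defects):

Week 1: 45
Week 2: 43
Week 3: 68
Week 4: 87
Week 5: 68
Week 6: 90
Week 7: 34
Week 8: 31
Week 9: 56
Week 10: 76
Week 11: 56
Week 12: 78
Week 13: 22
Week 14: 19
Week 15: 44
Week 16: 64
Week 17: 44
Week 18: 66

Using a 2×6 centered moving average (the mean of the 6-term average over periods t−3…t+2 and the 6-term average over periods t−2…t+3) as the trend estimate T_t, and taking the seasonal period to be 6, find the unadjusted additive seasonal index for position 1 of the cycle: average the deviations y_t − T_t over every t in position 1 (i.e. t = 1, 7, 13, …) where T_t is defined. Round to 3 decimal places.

-26.125

Season position 1 occurs at t = 7, 13 (where T_t is defined).
t=7: T_7 = 60.08333; y_7 − T_7 = 34 − 60.08333 = -26.08333
t=13: T_13 = 48.16667; y_13 − T_13 = 22 − 48.16667 = -26.16667
Mean deviation: (-26.08333 + -26.16667) / 2 = -26.125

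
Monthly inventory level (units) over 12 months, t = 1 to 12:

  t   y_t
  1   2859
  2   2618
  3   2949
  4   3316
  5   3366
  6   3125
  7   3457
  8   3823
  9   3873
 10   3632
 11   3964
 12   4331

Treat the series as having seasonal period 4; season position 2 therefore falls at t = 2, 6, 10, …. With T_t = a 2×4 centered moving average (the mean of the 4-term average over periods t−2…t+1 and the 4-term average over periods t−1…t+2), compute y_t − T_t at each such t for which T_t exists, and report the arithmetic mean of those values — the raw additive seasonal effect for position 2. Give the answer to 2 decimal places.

-254.44

Season position 2 occurs at t = 6, 10 (where T_t is defined).
t=6: T_6 = 3379.3750; y_6 − T_6 = 3125 − 3379.3750 = -254.3750
t=10: T_10 = 3886.5000; y_10 − T_10 = 3632 − 3886.5000 = -254.5000
Mean deviation: (-254.3750 + -254.5000) / 2 = -254.44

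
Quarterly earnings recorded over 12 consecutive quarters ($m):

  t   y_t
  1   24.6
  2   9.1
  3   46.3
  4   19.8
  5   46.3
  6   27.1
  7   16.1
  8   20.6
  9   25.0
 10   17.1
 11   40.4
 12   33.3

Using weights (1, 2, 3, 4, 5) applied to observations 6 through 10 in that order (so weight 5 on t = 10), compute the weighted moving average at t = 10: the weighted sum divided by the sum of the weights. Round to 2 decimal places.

Weighted sum: 1·27.1 + 2·16.1 + 3·20.6 + 4·25.0 + 5·17.1 = 27.1 + 32.2 + 61.8 + 100.0 + 85.5 = 306.6
Weight total: 1 + 2 + 3 + 4 + 5 = 15
WMA = 306.6 / 15 = 20.44

20.44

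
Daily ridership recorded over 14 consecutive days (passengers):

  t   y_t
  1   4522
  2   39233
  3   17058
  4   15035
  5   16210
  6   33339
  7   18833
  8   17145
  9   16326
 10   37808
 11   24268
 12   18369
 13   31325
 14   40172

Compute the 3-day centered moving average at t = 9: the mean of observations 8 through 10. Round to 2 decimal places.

Sum of periods 8–10: 17145 + 16326 + 37808 = 71279
Divide by 3: 71279 / 3 = 23759.67

23759.67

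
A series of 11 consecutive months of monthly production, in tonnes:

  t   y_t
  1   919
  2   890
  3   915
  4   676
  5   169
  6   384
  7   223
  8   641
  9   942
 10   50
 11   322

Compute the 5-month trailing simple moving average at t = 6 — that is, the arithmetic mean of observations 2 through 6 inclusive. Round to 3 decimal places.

Sum of periods 2–6: 890 + 915 + 676 + 169 + 384 = 3034
Divide by 5: 3034 / 5 = 606.800

606.800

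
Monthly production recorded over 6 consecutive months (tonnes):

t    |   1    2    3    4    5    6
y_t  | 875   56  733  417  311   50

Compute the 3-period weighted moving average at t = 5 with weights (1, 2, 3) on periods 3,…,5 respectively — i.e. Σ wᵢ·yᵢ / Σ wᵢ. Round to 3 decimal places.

Weighted sum: 1·733 + 2·417 + 3·311 = 733 + 834 + 933 = 2500
Weight total: 1 + 2 + 3 = 6
WMA = 2500 / 6 = 416.667

416.667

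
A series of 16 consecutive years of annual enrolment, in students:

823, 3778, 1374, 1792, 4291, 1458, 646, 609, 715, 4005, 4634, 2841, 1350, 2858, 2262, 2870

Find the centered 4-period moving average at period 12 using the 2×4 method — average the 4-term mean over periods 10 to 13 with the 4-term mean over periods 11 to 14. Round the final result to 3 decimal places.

3064.125

Sum over 10–13: 4005 + 4634 + 2841 + 1350 = 12830
Sum over 11–14: 4634 + 2841 + 1350 + 2858 = 11683
CMA at t=12 = (12830 + 11683) / (2·4) = 24513 / 8 = 3064.125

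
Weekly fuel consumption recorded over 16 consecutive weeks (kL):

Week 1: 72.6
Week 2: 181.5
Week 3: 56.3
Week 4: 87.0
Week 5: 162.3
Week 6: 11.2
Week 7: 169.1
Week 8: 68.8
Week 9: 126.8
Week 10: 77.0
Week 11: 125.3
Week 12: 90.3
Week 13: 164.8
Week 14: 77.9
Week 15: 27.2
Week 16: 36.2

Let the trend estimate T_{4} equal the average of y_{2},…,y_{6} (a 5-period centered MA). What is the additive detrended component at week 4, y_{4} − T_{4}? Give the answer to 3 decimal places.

Trend T_4 = (181.5 + 56.3 + 87.0 + 162.3 + 11.2) / 5 = 498.3/5 = 99.66000
Detrended value: 87.0 − 99.66000 = -12.660

-12.660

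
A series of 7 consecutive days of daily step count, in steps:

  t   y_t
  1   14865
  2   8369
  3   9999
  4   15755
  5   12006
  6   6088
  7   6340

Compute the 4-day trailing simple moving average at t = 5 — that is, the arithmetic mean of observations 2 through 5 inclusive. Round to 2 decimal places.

Sum of periods 2–5: 8369 + 9999 + 15755 + 12006 = 46129
Divide by 4: 46129 / 4 = 11532.25

11532.25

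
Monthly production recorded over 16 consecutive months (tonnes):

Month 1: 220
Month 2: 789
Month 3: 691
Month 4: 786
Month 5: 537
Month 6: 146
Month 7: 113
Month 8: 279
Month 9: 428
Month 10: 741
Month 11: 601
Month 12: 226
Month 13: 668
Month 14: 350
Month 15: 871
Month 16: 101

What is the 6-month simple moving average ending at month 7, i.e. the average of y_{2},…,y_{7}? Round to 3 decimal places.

510.333

Sum of periods 2–7: 789 + 691 + 786 + 537 + 146 + 113 = 3062
Divide by 6: 3062 / 6 = 510.333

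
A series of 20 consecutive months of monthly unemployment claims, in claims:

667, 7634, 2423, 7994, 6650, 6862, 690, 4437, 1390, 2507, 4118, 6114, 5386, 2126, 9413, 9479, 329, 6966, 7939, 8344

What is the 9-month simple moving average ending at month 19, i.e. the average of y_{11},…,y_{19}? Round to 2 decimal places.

Sum of periods 11–19: 4118 + 6114 + 5386 + 2126 + 9413 + 9479 + 329 + 6966 + 7939 = 51870
Divide by 9: 51870 / 9 = 5763.33

5763.33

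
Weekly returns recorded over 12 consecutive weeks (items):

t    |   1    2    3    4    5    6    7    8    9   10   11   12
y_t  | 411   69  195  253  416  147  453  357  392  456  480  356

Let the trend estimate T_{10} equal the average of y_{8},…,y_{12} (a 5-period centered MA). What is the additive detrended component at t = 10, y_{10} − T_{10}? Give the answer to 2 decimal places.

47.80

Trend T_10 = (357 + 392 + 456 + 480 + 356) / 5 = 2041/5 = 408.2000
Detrended value: 456 − 408.2000 = 47.80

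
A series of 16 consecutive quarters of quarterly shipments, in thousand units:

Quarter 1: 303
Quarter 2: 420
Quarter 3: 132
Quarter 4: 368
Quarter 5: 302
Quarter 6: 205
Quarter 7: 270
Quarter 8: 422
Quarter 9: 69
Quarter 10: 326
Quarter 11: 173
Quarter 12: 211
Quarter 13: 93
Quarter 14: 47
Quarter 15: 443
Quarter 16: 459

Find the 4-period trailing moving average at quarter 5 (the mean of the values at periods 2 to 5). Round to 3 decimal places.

Sum of periods 2–5: 420 + 132 + 368 + 302 = 1222
Divide by 4: 1222 / 4 = 305.500

305.500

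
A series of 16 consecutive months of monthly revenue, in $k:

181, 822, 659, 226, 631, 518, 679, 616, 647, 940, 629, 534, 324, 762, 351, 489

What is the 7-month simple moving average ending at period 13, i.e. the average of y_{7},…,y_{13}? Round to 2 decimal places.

624.14

Sum of periods 7–13: 679 + 616 + 647 + 940 + 629 + 534 + 324 = 4369
Divide by 7: 4369 / 7 = 624.14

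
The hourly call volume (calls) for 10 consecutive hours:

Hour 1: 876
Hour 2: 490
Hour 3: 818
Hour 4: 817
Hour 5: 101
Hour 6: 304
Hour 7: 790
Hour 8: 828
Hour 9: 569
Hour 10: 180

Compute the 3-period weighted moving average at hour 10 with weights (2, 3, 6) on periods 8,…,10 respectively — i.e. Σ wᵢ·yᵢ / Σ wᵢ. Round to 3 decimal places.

403.909

Weighted sum: 2·828 + 3·569 + 6·180 = 1656 + 1707 + 1080 = 4443
Weight total: 2 + 3 + 6 = 11
WMA = 4443 / 11 = 403.909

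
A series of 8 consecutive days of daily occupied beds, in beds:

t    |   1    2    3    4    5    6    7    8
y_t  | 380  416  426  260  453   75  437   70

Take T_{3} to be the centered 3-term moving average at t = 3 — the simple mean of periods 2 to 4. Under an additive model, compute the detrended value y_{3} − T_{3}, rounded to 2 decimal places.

58.67

Trend T_3 = (416 + 426 + 260) / 3 = 1102/3 = 367.3333
Detrended value: 426 − 367.3333 = 58.67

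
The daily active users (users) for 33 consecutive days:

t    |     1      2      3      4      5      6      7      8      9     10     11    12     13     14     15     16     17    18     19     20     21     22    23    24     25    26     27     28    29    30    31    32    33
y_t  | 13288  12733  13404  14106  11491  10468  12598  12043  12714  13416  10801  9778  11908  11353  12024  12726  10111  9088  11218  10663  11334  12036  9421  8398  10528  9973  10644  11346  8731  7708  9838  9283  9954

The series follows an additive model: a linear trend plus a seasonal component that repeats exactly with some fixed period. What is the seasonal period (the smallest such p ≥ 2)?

First differences y_{t+1} − y_t: -555, 671, 702, -2615, -1023, 2130, -555, 671, 702, -2615, -1023, 2130, -555, 671, …
The difference pattern repeats every 6 terms and not for any smaller step, so p = 6.

6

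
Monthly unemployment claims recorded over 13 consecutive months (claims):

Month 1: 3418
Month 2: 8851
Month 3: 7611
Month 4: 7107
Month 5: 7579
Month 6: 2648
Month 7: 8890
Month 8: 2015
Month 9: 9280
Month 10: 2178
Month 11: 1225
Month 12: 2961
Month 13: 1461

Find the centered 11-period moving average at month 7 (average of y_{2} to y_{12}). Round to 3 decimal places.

5485.909

Sum of periods 2–12: 8851 + 7611 + 7107 + 7579 + 2648 + 8890 + 2015 + 9280 + 2178 + 1225 + 2961 = 60345
Divide by 11: 60345 / 11 = 5485.909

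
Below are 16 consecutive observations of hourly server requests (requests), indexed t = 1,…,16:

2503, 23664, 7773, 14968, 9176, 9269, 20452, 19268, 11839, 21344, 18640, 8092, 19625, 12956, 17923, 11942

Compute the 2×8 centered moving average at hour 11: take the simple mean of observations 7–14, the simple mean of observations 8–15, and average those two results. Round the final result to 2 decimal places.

16368.94

Sum over 7–14: 20452 + 19268 + 11839 + 21344 + 18640 + 8092 + 19625 + 12956 = 132216
Sum over 8–15: 19268 + 11839 + 21344 + 18640 + 8092 + 19625 + 12956 + 17923 = 129687
CMA at t=11 = (132216 + 129687) / (2·8) = 261903 / 16 = 16368.94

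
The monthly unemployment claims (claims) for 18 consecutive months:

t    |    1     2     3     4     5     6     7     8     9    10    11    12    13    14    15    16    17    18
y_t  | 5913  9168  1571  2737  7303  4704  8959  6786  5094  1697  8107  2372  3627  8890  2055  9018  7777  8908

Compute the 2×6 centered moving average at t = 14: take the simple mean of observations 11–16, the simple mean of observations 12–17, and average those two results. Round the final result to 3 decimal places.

Sum over 11–16: 8107 + 2372 + 3627 + 8890 + 2055 + 9018 = 34069
Sum over 12–17: 2372 + 3627 + 8890 + 2055 + 9018 + 7777 = 33739
CMA at t=14 = (34069 + 33739) / (2·6) = 67808 / 12 = 5650.667

5650.667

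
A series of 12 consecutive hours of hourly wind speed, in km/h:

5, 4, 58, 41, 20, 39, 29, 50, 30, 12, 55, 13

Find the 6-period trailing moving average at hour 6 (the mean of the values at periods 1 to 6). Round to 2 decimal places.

Sum of periods 1–6: 5 + 4 + 58 + 41 + 20 + 39 = 167
Divide by 6: 167 / 6 = 27.83

27.83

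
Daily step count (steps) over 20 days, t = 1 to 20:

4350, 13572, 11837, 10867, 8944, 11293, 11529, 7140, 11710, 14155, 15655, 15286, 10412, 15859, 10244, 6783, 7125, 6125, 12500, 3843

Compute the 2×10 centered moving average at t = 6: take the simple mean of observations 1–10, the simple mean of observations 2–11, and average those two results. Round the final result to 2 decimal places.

11104.95

Sum over 1–10: 4350 + 13572 + 11837 + 10867 + 8944 + 11293 + 11529 + 7140 + 11710 + 14155 = 105397
Sum over 2–11: 13572 + 11837 + 10867 + 8944 + 11293 + 11529 + 7140 + 11710 + 14155 + 15655 = 116702
CMA at t=6 = (105397 + 116702) / (2·10) = 222099 / 20 = 11104.95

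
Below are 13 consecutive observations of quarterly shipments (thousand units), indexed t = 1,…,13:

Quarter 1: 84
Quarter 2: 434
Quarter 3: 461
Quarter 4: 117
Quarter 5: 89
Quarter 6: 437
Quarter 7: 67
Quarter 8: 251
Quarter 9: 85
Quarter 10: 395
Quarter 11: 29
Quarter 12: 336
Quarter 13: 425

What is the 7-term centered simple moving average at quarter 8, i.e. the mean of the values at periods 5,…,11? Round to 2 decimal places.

Sum of periods 5–11: 89 + 437 + 67 + 251 + 85 + 395 + 29 = 1353
Divide by 7: 1353 / 7 = 193.29

193.29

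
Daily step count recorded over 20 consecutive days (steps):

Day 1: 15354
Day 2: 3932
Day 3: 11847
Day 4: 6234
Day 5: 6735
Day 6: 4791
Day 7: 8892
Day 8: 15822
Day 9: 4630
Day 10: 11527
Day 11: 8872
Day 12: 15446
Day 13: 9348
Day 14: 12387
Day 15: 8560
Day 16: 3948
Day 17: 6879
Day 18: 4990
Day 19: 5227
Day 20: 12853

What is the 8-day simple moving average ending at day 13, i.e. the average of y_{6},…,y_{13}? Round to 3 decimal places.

Sum of periods 6–13: 4791 + 8892 + 15822 + 4630 + 11527 + 8872 + 15446 + 9348 = 79328
Divide by 8: 79328 / 8 = 9916.000

9916.000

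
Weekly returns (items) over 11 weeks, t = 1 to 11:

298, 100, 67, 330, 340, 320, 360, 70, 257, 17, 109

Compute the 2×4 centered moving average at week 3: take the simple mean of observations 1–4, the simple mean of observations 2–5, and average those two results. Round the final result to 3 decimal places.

Sum over 1–4: 298 + 100 + 67 + 330 = 795
Sum over 2–5: 100 + 67 + 330 + 340 = 837
CMA at t=3 = (795 + 837) / (2·4) = 1632 / 8 = 204.000

204.000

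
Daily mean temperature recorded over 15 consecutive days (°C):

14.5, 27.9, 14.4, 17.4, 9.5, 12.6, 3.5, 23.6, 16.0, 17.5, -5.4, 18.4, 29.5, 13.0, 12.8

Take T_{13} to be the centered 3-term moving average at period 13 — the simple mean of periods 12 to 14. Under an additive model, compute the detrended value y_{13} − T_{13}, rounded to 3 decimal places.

Trend T_13 = (18.4 + 29.5 + 13.0) / 3 = 60.9/3 = 20.30000
Detrended value: 29.5 − 20.30000 = 9.200

9.200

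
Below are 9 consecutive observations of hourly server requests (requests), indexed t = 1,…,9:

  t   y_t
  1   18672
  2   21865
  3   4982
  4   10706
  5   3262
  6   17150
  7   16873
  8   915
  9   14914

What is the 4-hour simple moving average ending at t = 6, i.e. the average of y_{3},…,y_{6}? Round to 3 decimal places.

Sum of periods 3–6: 4982 + 10706 + 3262 + 17150 = 36100
Divide by 4: 36100 / 4 = 9025.000

9025.000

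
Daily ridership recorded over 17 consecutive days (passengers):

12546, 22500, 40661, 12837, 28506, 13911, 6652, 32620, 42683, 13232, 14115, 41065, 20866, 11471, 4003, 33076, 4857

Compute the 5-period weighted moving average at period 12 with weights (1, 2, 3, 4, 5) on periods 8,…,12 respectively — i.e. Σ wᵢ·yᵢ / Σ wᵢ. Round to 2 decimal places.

Weighted sum: 1·32620 + 2·42683 + 3·13232 + 4·14115 + 5·41065 = 32620 + 85366 + 39696 + 56460 + 205325 = 419467
Weight total: 1 + 2 + 3 + 4 + 5 = 15
WMA = 419467 / 15 = 27964.47

27964.47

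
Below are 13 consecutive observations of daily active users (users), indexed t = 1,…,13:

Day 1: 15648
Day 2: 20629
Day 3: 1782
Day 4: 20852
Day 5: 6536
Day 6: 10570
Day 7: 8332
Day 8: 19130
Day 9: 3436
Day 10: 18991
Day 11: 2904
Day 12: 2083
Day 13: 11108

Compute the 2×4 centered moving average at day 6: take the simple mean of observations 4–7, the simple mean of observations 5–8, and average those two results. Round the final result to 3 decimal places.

Sum over 4–7: 20852 + 6536 + 10570 + 8332 = 46290
Sum over 5–8: 6536 + 10570 + 8332 + 19130 = 44568
CMA at t=6 = (46290 + 44568) / (2·4) = 90858 / 8 = 11357.250

11357.250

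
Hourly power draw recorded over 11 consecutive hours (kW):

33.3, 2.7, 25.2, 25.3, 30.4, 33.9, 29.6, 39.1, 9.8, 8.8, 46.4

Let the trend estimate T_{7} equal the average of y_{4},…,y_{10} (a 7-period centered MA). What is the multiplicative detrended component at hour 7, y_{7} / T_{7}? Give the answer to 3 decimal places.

Trend T_7 = (25.3 + 30.4 + 33.9 + 29.6 + 39.1 + 9.8 + 8.8) / 7 = 176.9/7 = 25.27143
Ratio to trend: 29.6 / 25.27143 = 1.171

1.171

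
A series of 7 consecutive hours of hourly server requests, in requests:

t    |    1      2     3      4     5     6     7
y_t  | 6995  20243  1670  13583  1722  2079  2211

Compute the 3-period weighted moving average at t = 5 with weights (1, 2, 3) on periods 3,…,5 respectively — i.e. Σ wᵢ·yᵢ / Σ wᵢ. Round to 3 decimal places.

5667.000

Weighted sum: 1·1670 + 2·13583 + 3·1722 = 1670 + 27166 + 5166 = 34002
Weight total: 1 + 2 + 3 = 6
WMA = 34002 / 6 = 5667.000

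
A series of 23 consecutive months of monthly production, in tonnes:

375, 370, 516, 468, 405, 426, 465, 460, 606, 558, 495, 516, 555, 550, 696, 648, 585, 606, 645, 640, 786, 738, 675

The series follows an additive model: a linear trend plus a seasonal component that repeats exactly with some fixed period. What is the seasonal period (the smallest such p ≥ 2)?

First differences y_{t+1} − y_t: -5, 146, -48, -63, 21, 39, -5, 146, -48, -63, 21, 39, -5, 146, …
The difference pattern repeats every 6 terms and not for any smaller step, so p = 6.

6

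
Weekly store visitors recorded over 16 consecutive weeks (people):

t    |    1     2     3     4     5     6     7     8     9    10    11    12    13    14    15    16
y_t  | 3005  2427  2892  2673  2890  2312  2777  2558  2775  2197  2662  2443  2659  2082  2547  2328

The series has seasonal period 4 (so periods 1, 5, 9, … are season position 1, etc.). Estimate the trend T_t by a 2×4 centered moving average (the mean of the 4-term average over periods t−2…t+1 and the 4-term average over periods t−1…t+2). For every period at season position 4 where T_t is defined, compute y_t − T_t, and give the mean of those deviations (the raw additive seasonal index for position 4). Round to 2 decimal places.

Season position 4 occurs at t = 4, 8, 12 (where T_t is defined).
t=4: T_4 = 2706.1250; y_4 − T_4 = 2673 − 2706.1250 = -33.1250
t=8: T_8 = 2591.1250; y_8 − T_8 = 2558 − 2591.1250 = -33.1250
t=12: T_12 = 2475.8750; y_12 − T_12 = 2443 − 2475.8750 = -32.8750
Mean deviation: (-33.1250 + -33.1250 + -32.8750) / 3 = -33.04

-33.04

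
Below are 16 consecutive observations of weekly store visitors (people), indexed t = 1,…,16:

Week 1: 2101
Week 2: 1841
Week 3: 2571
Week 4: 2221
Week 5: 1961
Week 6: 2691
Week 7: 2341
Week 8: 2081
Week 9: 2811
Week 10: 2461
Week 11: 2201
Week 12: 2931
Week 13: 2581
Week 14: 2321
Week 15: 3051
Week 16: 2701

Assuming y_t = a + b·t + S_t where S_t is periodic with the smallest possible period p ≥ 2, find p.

3

First differences y_{t+1} − y_t: -260, 730, -350, -260, 730, -350, -260, 730, …
The difference pattern repeats every 3 terms and not for any smaller step, so p = 3.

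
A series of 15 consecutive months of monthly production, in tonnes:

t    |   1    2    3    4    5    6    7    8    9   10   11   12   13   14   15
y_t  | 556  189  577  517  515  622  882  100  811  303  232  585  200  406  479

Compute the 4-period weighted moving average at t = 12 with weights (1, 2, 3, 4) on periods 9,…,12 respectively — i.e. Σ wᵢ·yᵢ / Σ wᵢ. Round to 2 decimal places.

445.30

Weighted sum: 1·811 + 2·303 + 3·232 + 4·585 = 811 + 606 + 696 + 2340 = 4453
Weight total: 1 + 2 + 3 + 4 = 10
WMA = 4453 / 10 = 445.30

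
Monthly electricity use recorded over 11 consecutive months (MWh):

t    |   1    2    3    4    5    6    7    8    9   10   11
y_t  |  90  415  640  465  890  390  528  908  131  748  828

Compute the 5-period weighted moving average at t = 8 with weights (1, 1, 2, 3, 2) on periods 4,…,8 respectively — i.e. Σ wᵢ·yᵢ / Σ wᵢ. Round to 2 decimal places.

615.00

Weighted sum: 1·465 + 1·890 + 2·390 + 3·528 + 2·908 = 465 + 890 + 780 + 1584 + 1816 = 5535
Weight total: 1 + 1 + 2 + 3 + 2 = 9
WMA = 5535 / 9 = 615.00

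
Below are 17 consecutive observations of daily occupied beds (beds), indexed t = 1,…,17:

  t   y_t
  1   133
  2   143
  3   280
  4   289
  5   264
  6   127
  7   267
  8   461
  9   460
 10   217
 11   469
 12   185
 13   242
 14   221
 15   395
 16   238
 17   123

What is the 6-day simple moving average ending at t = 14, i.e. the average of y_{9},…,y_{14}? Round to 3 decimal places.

299.000

Sum of periods 9–14: 460 + 217 + 469 + 185 + 242 + 221 = 1794
Divide by 6: 1794 / 6 = 299.000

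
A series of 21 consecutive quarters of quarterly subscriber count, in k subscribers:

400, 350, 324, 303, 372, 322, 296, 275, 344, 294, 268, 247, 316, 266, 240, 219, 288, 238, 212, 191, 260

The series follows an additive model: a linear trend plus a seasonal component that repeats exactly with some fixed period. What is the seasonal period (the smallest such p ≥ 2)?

4

First differences y_{t+1} − y_t: -50, -26, -21, 69, -50, -26, -21, 69, -50, -26, …
The difference pattern repeats every 4 terms and not for any smaller step, so p = 4.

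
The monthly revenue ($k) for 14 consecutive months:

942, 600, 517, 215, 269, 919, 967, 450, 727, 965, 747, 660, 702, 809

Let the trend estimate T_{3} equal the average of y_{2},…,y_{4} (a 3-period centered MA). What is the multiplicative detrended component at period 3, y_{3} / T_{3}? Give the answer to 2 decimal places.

Trend T_3 = (600 + 517 + 215) / 3 = 1332/3 = 444.0000
Ratio to trend: 517 / 444.0000 = 1.16

1.16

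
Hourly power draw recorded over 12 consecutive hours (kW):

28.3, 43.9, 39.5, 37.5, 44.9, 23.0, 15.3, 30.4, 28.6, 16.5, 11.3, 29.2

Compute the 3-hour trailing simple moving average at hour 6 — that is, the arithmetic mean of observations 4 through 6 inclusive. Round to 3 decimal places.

Sum of periods 4–6: 37.5 + 44.9 + 23.0 = 105.4
Divide by 3: 105.4 / 3 = 35.133

35.133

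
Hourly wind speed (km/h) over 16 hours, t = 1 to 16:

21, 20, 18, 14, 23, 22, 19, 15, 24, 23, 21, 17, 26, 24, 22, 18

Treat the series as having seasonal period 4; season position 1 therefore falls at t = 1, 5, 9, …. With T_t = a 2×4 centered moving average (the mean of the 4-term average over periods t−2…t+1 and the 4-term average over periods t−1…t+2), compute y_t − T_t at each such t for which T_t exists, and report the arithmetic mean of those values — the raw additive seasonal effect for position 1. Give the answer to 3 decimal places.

Season position 1 occurs at t = 5, 9, 13 (where T_t is defined).
t=5: T_5 = 19.37500; y_5 − T_5 = 23 − 19.37500 = 3.62500
t=9: T_9 = 20.50000; y_9 − T_9 = 24 − 20.50000 = 3.50000
t=13: T_13 = 22.12500; y_13 − T_13 = 26 − 22.12500 = 3.87500
Mean deviation: (3.62500 + 3.50000 + 3.87500) / 3 = 3.667

3.667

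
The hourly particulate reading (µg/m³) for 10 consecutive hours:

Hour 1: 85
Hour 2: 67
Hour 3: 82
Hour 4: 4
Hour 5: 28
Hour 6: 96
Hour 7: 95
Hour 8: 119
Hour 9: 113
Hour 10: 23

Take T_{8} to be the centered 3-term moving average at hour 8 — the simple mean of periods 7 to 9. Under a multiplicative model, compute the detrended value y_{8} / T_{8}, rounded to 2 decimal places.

1.09

Trend T_8 = (95 + 119 + 113) / 3 = 327/3 = 109.0000
Ratio to trend: 119 / 109.0000 = 1.09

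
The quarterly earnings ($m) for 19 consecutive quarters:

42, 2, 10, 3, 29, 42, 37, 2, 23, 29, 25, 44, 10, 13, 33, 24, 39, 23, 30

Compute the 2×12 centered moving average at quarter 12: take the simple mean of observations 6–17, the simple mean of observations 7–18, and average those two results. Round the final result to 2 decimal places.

25.96

Sum over 6–17: 42 + 37 + 2 + 23 + 29 + 25 + 44 + 10 + 13 + 33 + 24 + 39 = 321
Sum over 7–18: 37 + 2 + 23 + 29 + 25 + 44 + 10 + 13 + 33 + 24 + 39 + 23 = 302
CMA at t=12 = (321 + 302) / (2·12) = 623 / 24 = 25.96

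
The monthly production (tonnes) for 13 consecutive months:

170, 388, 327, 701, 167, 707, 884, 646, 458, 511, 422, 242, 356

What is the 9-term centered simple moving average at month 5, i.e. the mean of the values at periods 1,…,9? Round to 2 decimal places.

Sum of periods 1–9: 170 + 388 + 327 + 701 + 167 + 707 + 884 + 646 + 458 = 4448
Divide by 9: 4448 / 9 = 494.22

494.22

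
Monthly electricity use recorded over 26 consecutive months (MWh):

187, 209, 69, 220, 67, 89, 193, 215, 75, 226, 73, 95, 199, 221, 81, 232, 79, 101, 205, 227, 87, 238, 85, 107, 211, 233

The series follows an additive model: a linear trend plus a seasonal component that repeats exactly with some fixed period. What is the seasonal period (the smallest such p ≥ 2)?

6

First differences y_{t+1} − y_t: 22, -140, 151, -153, 22, 104, 22, -140, 151, -153, 22, 104, 22, -140, …
The difference pattern repeats every 6 terms and not for any smaller step, so p = 6.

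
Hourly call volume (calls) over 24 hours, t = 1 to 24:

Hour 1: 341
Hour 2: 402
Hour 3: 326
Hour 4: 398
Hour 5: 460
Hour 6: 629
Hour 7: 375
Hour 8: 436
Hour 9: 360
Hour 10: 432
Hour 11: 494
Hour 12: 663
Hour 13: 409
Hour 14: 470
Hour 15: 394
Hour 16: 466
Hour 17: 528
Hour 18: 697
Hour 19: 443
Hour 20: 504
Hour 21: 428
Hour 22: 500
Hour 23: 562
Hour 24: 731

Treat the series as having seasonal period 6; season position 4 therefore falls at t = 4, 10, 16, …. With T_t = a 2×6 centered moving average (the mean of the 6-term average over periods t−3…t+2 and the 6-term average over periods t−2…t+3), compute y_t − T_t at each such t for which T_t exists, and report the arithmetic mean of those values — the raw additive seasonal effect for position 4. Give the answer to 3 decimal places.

Season position 4 occurs at t = 4, 10, 16 (where T_t is defined).
t=4: T_4 = 428.83333; y_4 − T_4 = 398 − 428.83333 = -30.83333
t=10: T_10 = 462.83333; y_10 − T_10 = 432 − 462.83333 = -30.83333
t=16: T_16 = 496.83333; y_16 − T_16 = 466 − 496.83333 = -30.83333
Mean deviation: (-30.83333 + -30.83333 + -30.83333) / 3 = -30.833

-30.833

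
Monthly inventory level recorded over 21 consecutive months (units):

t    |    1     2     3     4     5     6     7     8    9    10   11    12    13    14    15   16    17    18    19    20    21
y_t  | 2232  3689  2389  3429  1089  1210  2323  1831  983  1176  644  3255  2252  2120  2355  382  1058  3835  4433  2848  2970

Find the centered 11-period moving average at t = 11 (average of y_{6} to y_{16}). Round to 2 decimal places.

1684.64

Sum of periods 6–16: 1210 + 2323 + 1831 + 983 + 1176 + 644 + 3255 + 2252 + 2120 + 2355 + 382 = 18531
Divide by 11: 18531 / 11 = 1684.64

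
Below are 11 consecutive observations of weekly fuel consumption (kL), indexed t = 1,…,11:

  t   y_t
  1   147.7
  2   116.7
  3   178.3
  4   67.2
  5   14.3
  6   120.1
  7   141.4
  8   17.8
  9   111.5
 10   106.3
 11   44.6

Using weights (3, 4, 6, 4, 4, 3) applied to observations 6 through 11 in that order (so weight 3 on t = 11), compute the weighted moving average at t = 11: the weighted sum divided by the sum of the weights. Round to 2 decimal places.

Weighted sum: 3·120.1 + 4·141.4 + 6·17.8 + 4·111.5 + 4·106.3 + 3·44.6 = 360.3 + 565.6 + 106.8 + 446.0 + 425.2 + 133.8 = 2037.7
Weight total: 3 + 4 + 6 + 4 + 4 + 3 = 24
WMA = 2037.7 / 24 = 84.90

84.90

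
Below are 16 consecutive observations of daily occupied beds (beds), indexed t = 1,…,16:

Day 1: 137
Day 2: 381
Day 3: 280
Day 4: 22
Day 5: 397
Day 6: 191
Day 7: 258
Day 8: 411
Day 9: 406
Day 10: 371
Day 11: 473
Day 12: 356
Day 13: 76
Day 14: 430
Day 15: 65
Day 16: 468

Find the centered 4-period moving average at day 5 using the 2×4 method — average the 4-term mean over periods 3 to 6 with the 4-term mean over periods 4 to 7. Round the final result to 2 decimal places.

Sum over 3–6: 280 + 22 + 397 + 191 = 890
Sum over 4–7: 22 + 397 + 191 + 258 = 868
CMA at t=5 = (890 + 868) / (2·4) = 1758 / 8 = 219.75

219.75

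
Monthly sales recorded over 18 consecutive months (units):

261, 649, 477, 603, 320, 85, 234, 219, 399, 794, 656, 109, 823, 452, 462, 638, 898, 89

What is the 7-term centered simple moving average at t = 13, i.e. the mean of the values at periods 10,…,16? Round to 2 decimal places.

Sum of periods 10–16: 794 + 656 + 109 + 823 + 452 + 462 + 638 = 3934
Divide by 7: 3934 / 7 = 562.00

562.00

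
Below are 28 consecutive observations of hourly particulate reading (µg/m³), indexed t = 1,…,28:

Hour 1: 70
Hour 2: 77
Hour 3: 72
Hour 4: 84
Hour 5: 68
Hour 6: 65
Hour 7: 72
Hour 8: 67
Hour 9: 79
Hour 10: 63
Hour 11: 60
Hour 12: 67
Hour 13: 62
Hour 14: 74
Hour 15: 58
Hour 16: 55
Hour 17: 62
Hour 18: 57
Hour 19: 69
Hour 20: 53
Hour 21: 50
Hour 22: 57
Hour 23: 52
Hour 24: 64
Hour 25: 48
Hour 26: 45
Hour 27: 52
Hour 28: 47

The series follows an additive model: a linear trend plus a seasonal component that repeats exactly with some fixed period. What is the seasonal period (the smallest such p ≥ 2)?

5

First differences y_{t+1} − y_t: 7, -5, 12, -16, -3, 7, -5, 12, -16, -3, 7, -5, …
The difference pattern repeats every 5 terms and not for any smaller step, so p = 5.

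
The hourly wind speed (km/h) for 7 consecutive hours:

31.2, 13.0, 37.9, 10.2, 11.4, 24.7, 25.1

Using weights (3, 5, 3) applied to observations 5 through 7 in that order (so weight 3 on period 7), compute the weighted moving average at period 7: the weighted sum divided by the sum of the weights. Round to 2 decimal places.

21.18

Weighted sum: 3·11.4 + 5·24.7 + 3·25.1 = 34.2 + 123.5 + 75.3 = 233.0
Weight total: 3 + 5 + 3 = 11
WMA = 233.0 / 11 = 21.18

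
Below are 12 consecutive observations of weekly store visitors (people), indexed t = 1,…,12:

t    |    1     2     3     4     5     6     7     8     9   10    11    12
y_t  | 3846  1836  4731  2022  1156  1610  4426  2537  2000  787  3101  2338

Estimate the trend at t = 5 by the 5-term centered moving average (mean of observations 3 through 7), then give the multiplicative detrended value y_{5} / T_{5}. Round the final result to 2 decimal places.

0.41

Trend T_5 = (4731 + 2022 + 1156 + 1610 + 4426) / 5 = 13945/5 = 2789.0000
Ratio to trend: 1156 / 2789.0000 = 0.41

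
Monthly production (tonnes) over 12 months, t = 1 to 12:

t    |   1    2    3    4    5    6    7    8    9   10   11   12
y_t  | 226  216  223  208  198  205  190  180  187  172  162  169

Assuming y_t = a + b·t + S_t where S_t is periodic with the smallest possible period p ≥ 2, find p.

3

First differences y_{t+1} − y_t: -10, 7, -15, -10, 7, -15, -10, 7, …
The difference pattern repeats every 3 terms and not for any smaller step, so p = 3.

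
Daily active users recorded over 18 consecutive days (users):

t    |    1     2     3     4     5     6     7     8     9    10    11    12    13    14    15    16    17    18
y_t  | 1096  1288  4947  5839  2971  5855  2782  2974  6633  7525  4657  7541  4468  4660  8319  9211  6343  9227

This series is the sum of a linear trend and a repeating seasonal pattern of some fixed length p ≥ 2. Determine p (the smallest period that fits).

6

First differences y_{t+1} − y_t: 192, 3659, 892, -2868, 2884, -3073, 192, 3659, 892, -2868, 2884, -3073, 192, 3659, …
The difference pattern repeats every 6 terms and not for any smaller step, so p = 6.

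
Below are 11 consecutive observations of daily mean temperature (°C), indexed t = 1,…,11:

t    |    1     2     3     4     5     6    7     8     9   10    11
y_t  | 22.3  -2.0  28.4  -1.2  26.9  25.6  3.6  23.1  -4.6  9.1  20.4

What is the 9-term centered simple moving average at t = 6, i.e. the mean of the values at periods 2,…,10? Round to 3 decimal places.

Sum of periods 2–10: (-2.0) + 28.4 + (-1.2) + 26.9 + 25.6 + 3.6 + 23.1 + (-4.6) + 9.1 = 108.9
Divide by 9: 108.9 / 9 = 12.100

12.100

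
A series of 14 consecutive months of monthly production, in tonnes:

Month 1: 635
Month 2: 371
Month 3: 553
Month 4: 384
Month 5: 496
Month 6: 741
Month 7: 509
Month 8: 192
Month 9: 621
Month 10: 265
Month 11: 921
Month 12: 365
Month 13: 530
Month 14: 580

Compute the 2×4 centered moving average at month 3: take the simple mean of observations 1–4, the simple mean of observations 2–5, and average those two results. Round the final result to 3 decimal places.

468.375

Sum over 1–4: 635 + 371 + 553 + 384 = 1943
Sum over 2–5: 371 + 553 + 384 + 496 = 1804
CMA at t=3 = (1943 + 1804) / (2·4) = 3747 / 8 = 468.375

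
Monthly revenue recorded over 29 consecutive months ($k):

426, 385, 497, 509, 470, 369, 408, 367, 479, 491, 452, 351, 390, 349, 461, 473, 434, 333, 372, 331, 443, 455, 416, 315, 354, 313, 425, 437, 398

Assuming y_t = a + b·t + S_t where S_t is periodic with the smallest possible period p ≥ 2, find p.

6

First differences y_{t+1} − y_t: -41, 112, 12, -39, -101, 39, -41, 112, 12, -39, -101, 39, -41, 112, …
The difference pattern repeats every 6 terms and not for any smaller step, so p = 6.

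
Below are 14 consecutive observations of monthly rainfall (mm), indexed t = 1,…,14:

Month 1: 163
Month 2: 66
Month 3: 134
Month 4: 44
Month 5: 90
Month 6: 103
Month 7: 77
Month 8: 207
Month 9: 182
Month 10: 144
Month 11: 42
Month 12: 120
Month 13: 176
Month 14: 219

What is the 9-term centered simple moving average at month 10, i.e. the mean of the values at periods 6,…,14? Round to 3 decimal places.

141.111

Sum of periods 6–14: 103 + 77 + 207 + 182 + 144 + 42 + 120 + 176 + 219 = 1270
Divide by 9: 1270 / 9 = 141.111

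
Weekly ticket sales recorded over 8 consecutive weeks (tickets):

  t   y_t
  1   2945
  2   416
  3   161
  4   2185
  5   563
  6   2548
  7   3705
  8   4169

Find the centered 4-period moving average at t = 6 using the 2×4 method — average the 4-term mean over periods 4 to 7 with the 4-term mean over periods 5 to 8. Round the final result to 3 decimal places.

Sum over 4–7: 2185 + 563 + 2548 + 3705 = 9001
Sum over 5–8: 563 + 2548 + 3705 + 4169 = 10985
CMA at t=6 = (9001 + 10985) / (2·4) = 19986 / 8 = 2498.250

2498.250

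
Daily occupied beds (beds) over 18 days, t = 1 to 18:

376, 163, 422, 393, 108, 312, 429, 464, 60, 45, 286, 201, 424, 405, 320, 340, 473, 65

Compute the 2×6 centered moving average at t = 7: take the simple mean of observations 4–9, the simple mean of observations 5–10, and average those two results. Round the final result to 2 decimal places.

265.33

Sum over 4–9: 393 + 108 + 312 + 429 + 464 + 60 = 1766
Sum over 5–10: 108 + 312 + 429 + 464 + 60 + 45 = 1418
CMA at t=7 = (1766 + 1418) / (2·6) = 3184 / 12 = 265.33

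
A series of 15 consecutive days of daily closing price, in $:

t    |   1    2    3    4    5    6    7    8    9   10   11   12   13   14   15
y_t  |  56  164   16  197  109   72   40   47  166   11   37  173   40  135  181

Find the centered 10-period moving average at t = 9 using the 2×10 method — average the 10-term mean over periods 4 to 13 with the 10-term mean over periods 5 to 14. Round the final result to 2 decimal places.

Sum over 4–13: 197 + 109 + 72 + 40 + 47 + 166 + 11 + 37 + 173 + 40 = 892
Sum over 5–14: 109 + 72 + 40 + 47 + 166 + 11 + 37 + 173 + 40 + 135 = 830
CMA at t=9 = (892 + 830) / (2·10) = 1722 / 20 = 86.10

86.10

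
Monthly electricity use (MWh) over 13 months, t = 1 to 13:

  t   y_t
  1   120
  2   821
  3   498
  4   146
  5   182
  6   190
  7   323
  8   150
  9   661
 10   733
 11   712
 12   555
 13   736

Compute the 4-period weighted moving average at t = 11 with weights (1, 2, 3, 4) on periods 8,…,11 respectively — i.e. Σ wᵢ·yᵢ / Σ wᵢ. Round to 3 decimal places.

651.900

Weighted sum: 1·150 + 2·661 + 3·733 + 4·712 = 150 + 1322 + 2199 + 2848 = 6519
Weight total: 1 + 2 + 3 + 4 = 10
WMA = 6519 / 10 = 651.900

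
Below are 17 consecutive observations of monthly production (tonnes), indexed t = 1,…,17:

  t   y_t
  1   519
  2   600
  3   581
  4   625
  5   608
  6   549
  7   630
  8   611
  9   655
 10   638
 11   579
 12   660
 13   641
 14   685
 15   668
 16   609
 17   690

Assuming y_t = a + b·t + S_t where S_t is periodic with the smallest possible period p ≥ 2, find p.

5

First differences y_{t+1} − y_t: 81, -19, 44, -17, -59, 81, -19, 44, -17, -59, 81, -19, …
The difference pattern repeats every 5 terms and not for any smaller step, so p = 5.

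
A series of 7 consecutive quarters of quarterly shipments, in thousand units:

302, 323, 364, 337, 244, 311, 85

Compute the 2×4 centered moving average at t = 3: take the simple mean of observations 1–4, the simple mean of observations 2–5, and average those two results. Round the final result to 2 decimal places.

324.25

Sum over 1–4: 302 + 323 + 364 + 337 = 1326
Sum over 2–5: 323 + 364 + 337 + 244 = 1268
CMA at t=3 = (1326 + 1268) / (2·4) = 2594 / 8 = 324.25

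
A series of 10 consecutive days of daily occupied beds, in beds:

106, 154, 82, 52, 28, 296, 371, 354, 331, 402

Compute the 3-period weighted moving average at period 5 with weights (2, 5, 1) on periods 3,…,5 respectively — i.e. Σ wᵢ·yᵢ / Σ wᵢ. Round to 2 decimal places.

56.50

Weighted sum: 2·82 + 5·52 + 1·28 = 164 + 260 + 28 = 452
Weight total: 2 + 5 + 1 = 8
WMA = 452 / 8 = 56.50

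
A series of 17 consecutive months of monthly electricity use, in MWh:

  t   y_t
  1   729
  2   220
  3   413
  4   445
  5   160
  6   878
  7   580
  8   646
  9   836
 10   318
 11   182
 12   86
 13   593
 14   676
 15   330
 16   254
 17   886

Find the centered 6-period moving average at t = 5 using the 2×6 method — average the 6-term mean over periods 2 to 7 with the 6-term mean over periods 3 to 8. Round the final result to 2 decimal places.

Sum over 2–7: 220 + 413 + 445 + 160 + 878 + 580 = 2696
Sum over 3–8: 413 + 445 + 160 + 878 + 580 + 646 = 3122
CMA at t=5 = (2696 + 3122) / (2·6) = 5818 / 12 = 484.83

484.83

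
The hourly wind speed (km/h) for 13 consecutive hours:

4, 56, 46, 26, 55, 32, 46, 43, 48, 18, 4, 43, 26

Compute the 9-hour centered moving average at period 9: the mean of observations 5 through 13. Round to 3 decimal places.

35.000

Sum of periods 5–13: 55 + 32 + 46 + 43 + 48 + 18 + 4 + 43 + 26 = 315
Divide by 9: 315 / 9 = 35.000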